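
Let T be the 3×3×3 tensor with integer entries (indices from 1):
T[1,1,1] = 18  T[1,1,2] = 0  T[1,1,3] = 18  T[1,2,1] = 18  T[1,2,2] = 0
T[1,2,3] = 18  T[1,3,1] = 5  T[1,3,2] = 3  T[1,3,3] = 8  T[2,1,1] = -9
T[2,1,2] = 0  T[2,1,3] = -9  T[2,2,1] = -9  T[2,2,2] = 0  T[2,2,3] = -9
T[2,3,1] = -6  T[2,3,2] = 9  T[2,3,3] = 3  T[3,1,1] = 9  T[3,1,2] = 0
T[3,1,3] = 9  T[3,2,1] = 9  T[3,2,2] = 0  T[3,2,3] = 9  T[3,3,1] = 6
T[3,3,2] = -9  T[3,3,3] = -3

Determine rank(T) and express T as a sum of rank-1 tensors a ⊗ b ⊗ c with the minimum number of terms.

Lower bound: in the mode-2 unfolding of T (rows indexed by j, columns by (i,k)) the 2×2 minor on rows j ∈ {1, 3}, columns (i,k) ∈ {(1,1), (1,2)} is det [[18, 0], [5, 3]] = 54 ≠ 0, so that unfolding has rank ≥ 2 and hence rank(T) ≥ 2 (CP rank is at least every unfolding rank, though it can be larger).
Upper bound: with S_k = T[:,:,k], the two rank-1 terms a₁b₁ᵀ, a₂b₂ᵀ are the rank-1 members of the pencil x·S₁ + y·S₂.
The 2×2 minor of x·S₁ + y·S₂ on rows {1,2}, columns {1,3} is −63·x² + 189·xy = (-63)·(x − 3·y)(x), vanishing at (x:y) = (3:1) and (0:1).
M₁ = 3·S₁ + S₂ = [[54, 54, 18], [-27, -27, -9], [27, 27, 9]] = 9·(2, -1, 1)(3, 3, 1)ᵀ and M₂ = S₂ = [[0, 0, 3], [0, 0, 9], [0, 0, -9]] = 3·(1, 3, -3)(0, 0, 1)ᵀ, so take a₁ = (2, -1, 1), b₁ = (3, 3, 1), a₂ = (1, 3, -3), b₂ = (0, 0, 1).
Each slice is an integer combination of E₁ = a₁b₁ᵀ and E₂ = a₂b₂ᵀ: S₁ = 3·E₁ − E₂, S₂ = 3·E₂, S₃ = 3·E₁ + 2·E₂; reading off coefficients, c₁ = (3, 0, 3) and c₂ = (-1, 3, 2).
Hence T = (2, -1, 1) ⊗ (3, 3, 1) ⊗ (3, 0, 3) + (1, 3, -3) ⊗ (0, 0, 1) ⊗ (-1, 3, 2), so rank(T) ≤ 2.
These bounds meet, so rank(T) = 2.

rank(T) = 2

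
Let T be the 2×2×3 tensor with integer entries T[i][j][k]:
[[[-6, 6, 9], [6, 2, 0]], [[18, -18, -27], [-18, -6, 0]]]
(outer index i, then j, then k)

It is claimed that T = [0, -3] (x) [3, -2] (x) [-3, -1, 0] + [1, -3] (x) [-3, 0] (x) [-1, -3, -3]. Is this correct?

No

Reconstruct entry (0,0,0) from the claimed factors: Σₗ aₗ[0]bₗ[0]cₗ[0] = (0)·(3)·(-3) + (1)·(-3)·(-1) = 3, but T[0,0,0] = -6. The claim is false.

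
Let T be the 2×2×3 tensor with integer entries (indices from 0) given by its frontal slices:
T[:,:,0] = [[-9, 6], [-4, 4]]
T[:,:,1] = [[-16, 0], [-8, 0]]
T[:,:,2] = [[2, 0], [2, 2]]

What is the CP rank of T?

Lower bound: the mode-3 unfolding of T (rows indexed by k, columns by (i,j) = (0,0), (0,1), (1,0), (1,1)) is [[-9, 6, -4, 4], [-16, 0, -8, 0], [2, 0, 2, 2]].
There the 3×3 minor on rows k ∈ {0, 1, 2}, columns (i,j) ∈ {(0,0), (0,1), (1,0)} is det [[-9, 6, -4], [-16, 0, -8], [2, 0, 2]] = 96 ≠ 0, so this unfolding has rank ≥ 3; CP rank is at least every unfolding rank, so rank(T) ≥ 3. (This is only a lower bound: in general the CP rank may exceed every unfolding rank, so we still need to exhibit 3 rank-1 terms summing to T.)
Upper bound: T is a sum of 3 rank-1 terms, T = [1, 0] ⊗ [1, 2] ⊗ [-1, 0, -2] + [2, 1] ⊗ [1, -1] ⊗ [-4, -4, 0] + [2, 1] ⊗ [1, 1] ⊗ [0, -4, 2] (written with every a and b primitive with positive leading entry and the scale carried by c; CP decompositions are not unique, and this one is verified by expanding entrywise), so rank(T) ≤ 3.
These bounds meet, so rank(T) = 3.
Check entry T[0,0,1] = -16: (1)·(1)·(0) + (2)·(1)·(-4) + (2)·(1)·(-4) = -16.

3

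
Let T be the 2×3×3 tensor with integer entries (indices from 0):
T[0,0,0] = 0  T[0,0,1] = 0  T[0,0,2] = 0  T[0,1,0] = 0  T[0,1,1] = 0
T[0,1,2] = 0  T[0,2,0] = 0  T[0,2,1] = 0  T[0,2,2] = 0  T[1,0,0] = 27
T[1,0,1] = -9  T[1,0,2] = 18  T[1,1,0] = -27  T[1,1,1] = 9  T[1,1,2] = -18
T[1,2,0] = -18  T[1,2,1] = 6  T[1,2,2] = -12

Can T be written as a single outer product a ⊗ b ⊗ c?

If T = a ⊗ b ⊗ c then every fibre of T is a multiple of the corresponding factor, so read the factors off the fibres through the nonzero entry T[1,0,0] = 27.
The mode-1 fibre T[:,0,0] = [0, 27] gives a = (0, 1) (primitive direction); the mode-2 fibre T[1,:,0] = [27, -27, -18] gives b = (3, -3, -2); then c[k] = T[1,0,k] / (a[1]·b[0]) = [27, -9, 18] / 3 = (9, -3, 6).
Expanding (0, 1) ⊗ (3, -3, -2) ⊗ (9, -3, 6) reproduces all 18 entries of T, so T = (0, 1) ⊗ (3, -3, -2) ⊗ (9, -3, 6) and rank(T) ≤ 1.
Equivalently every frontal slice T[:,:,k] is c[k] times the rank-1 matrix (0, 1) ⊗ (3, -3, -2). So T has rank 1 (it is nonzero).

Yes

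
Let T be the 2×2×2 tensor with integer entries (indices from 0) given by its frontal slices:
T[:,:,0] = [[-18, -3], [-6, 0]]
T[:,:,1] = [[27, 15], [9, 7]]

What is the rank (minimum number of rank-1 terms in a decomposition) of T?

Lower bound: the mode-2 unfolding of T (rows indexed by j, columns by (i,k) = (0,0), (0,1), (1,0), (1,1)) is [[-18, 27, -6, 9], [-3, 15, 0, 7]].
There the 2×2 minor on rows j ∈ {0, 1}, columns (i,k) ∈ {(0,0), (0,1)} is det [[-18, 27], [-3, 15]] = -189 ≠ 0, so this unfolding has rank ≥ 2; CP rank is at least every unfolding rank, so rank(T) ≥ 2. (This is only a lower bound: in general the CP rank may exceed every unfolding rank, so we still need to exhibit 2 rank-1 terms summing to T.)
Upper bound — finding two terms. Write S_k = T[:,:,k] for the frontal slices: S₀ = [[-18, -3], [-6, 0]], S₁ = [[27, 15], [9, 7]].
If T = a₁ ⊗ b₁ ⊗ c₁ + a₂ ⊗ b₂ ⊗ c₂ then each S_k = c₁[k]·a₁b₁ᵀ + c₂[k]·a₂b₂ᵀ. S₀ and S₁ are linearly independent, so a₁b₁ᵀ and a₂b₂ᵀ must span the same plane of matrices: they are the rank-1 matrices of the form x·S₀ + y·S₁.
det(x·S₀ + y·S₁) is −18·x² − 9·xy + 54·y² = (-9)·(2·x − 3·y)(x + 2·y), vanishing at (x:y) = (3:2) and (2:-1).
M₁ = 3·S₀ + 2·S₁ = [[0, 21], [0, 14]] = 7·[3, 2][0, 1]ᵀ and M₂ = 2·S₀ − S₁ = [[-63, -21], [-21, -7]] = (-7)·[3, 1][3, 1]ᵀ, so take a₁ = [3, 2], b₁ = [0, 1], a₂ = [3, 1], b₂ = [3, 1].
Each slice is an integer combination of E₁ = a₁b₁ᵀ and E₂ = a₂b₂ᵀ: S₀ = E₁ − 2·E₂, S₁ = 2·E₁ + 3·E₂; reading off coefficients, c₁ = [1, 2] and c₂ = [-2, 3].
Hence T = [3, 2] ⊗ [0, 1] ⊗ [1, 2] + [3, 1] ⊗ [3, 1] ⊗ [-2, 3], so rank(T) ≤ 2.
These bounds meet, so rank(T) = 2.

2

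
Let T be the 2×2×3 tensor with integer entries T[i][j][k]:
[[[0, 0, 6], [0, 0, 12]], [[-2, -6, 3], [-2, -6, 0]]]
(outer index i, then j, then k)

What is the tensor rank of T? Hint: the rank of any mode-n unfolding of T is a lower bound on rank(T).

Lower bound: the mode-1 unfolding of T (rows indexed by i, columns by (j,k) = (0,0), (0,1), (0,2), (1,0), (1,1), (1,2)) is [[0, 0, 6, 0, 0, 12], [-2, -6, 3, -2, -6, 0]].
There the 2×2 minor on rows i ∈ {0, 1}, columns (j,k) ∈ {(0,0), (0,2)} is det [[0, 6], [-2, 3]] = 12 ≠ 0, so this unfolding has rank ≥ 2; CP rank is at least every unfolding rank, so rank(T) ≥ 2. (Unfolding ranks only ever bound the CP rank from below — rank(T) can be strictly larger than all of them — so the matching upper bound has to come from an explicit 2-term decomposition.)
Upper bound — finding two terms. Write S_k = T[:,:,k] for the frontal slices: S₀ = [[0, 0], [-2, -2]], S₁ = [[0, 0], [-6, -6]], S₂ = [[6, 12], [3, 0]].
If T = a₁ ⊗ b₁ ⊗ c₁ + a₂ ⊗ b₂ ⊗ c₂ then each S_k = c₁[k]·a₁b₁ᵀ + c₂[k]·a₂b₂ᵀ. S₀ and S₂ are linearly independent, so a₁b₁ᵀ and a₂b₂ᵀ must span the same plane of matrices: they are the rank-1 matrices of the form x·S₀ + y·S₂.
det(x·S₀ + y·S₂) is 12·xy − 36·y² = 12·(x − 3·y)(y), vanishing at (x:y) = (3:1) and (1:0).
M₁ = 3·S₀ + S₂ = [[6, 12], [-3, -6]] = 3·[2, -1][1, 2]ᵀ and M₂ = S₀ = [[0, 0], [-2, -2]] = (-2)·[0, 1][1, 1]ᵀ, so take a₁ = [2, -1], b₁ = [1, 2], a₂ = [0, 1], b₂ = [1, 1].
Each slice is an integer combination of E₁ = a₁b₁ᵀ and E₂ = a₂b₂ᵀ: S₀ = −2·E₂, S₁ = −6·E₂, S₂ = 3·E₁ + 6·E₂; reading off coefficients, c₁ = [0, 0, 3] and c₂ = [-2, -6, 6].
Hence T = [2, -1] ⊗ [1, 2] ⊗ [0, 0, 3] + [0, 1] ⊗ [1, 1] ⊗ [-2, -6, 6], so rank(T) ≤ 2.
These bounds meet, so rank(T) = 2.
Check entry T[1,1,0] = -2: (-1)·(2)·(0) + (1)·(1)·(-2) = -2.

2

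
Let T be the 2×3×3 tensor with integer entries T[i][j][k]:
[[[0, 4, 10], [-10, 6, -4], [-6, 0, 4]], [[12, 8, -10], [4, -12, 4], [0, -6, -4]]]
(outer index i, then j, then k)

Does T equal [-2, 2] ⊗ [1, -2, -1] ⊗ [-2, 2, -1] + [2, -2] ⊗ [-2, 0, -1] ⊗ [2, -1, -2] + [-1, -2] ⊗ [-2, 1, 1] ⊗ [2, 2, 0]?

Reconstruct entry (0,2,0) from the claimed factors: Σₗ aₗ[0]bₗ[2]cₗ[0] = (-2)·(-1)·(-2) + (2)·(-1)·(2) + (-1)·(1)·(2) = -10, but T[0,2,0] = -6. The claim is false.

No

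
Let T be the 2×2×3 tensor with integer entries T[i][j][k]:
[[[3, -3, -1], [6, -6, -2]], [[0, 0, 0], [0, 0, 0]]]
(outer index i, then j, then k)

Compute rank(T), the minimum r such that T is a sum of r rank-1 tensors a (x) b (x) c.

1

Lower bound: T ≠ 0 (e.g. T[0,0,0] = 3), so rank(T) ≥ 1.
Upper bound: if T = a (x) b (x) c then every fibre of T is a multiple of the corresponding factor, so read the factors off the fibres through the nonzero entry T[0,0,0] = 3.
The mode-1 fibre T[:,0,0] = [3, 0] gives a = [1, 0] (primitive direction); the mode-2 fibre T[0,:,0] = [3, 6] gives b = [1, 2]; then c[k] = T[0,0,k] / (a[0]·b[0]) = [3, -3, -1] / 1 = [3, -3, -1].
Expanding [1, 0] (x) [1, 2] (x) [3, -3, -1] reproduces all 12 entries of T, so T = [1, 0] (x) [1, 2] (x) [3, -3, -1] and rank(T) ≤ 1.
These bounds meet, so rank(T) = 1.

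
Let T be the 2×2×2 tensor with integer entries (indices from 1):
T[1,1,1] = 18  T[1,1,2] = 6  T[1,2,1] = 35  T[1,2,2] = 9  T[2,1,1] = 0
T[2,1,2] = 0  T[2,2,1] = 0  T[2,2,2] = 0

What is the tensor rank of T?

2

Lower bound: the mode-3 unfolding of T (rows indexed by k, columns by (i,j) = (1,1), (1,2), (2,1), (2,2)) is [[18, 35, 0, 0], [6, 9, 0, 0]].
There the 2×2 minor on rows k ∈ {1, 2}, columns (i,j) ∈ {(1,1), (1,2)} is det [[18, 35], [6, 9]] = -48 ≠ 0, so this unfolding has rank ≥ 2; CP rank is at least every unfolding rank, so rank(T) ≥ 2. (This is only a lower bound: in general the CP rank may exceed every unfolding rank, so we still need to exhibit 2 rank-1 terms summing to T.)
Upper bound — finding two terms. Every mode-1 slice of T is a multiple of one matrix: T[i,:,:] = a[i]·M with a = [1, 0] and M = [[18, 6], [35, 9]] (rows indexed by j, columns by k). So it suffices to write M as a sum of two rank-1 matrices.
Splitting M by its rows (j = 1, 2), M = [1, 0][18, 6]ᵀ + [0, 1][35, 9]ᵀ.
Hence T = [1, 0] ⊗ [1, 0] ⊗ [18, 6] + [1, 0] ⊗ [0, 1] ⊗ [35, 9], so rank(T) ≤ 2.
These bounds meet, so rank(T) = 2.
Check entry T[1,2,1] = 35: (1)·(0)·(18) + (1)·(1)·(35) = 35.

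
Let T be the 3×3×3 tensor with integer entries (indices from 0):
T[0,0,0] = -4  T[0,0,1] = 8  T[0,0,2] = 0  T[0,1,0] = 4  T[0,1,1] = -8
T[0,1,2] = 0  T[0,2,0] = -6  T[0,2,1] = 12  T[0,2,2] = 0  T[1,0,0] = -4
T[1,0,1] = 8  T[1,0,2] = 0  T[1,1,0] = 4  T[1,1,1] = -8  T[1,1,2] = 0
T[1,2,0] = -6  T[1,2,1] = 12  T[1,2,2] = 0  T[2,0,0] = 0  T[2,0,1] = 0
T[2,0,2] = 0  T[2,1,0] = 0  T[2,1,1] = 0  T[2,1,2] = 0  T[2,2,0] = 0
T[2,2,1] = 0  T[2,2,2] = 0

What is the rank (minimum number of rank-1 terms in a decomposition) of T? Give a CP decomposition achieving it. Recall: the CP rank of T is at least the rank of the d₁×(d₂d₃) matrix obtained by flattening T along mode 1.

rank(T) = 1

Lower bound: T ≠ 0 (e.g. T[0,0,0] = -4), so rank(T) ≥ 1.
Upper bound: if T = a (x) b (x) c then every fibre of T is a multiple of the corresponding factor, so read the factors off the fibres through the nonzero entry T[0,0,0] = -4.
The mode-1 fibre T[:,0,0] = [-4, -4, 0] gives a = [1, 1, 0] (primitive direction); the mode-2 fibre T[0,:,0] = [-4, 4, -6] gives b = [2, -2, 3]; then c[k] = T[0,0,k] / (a[0]·b[0]) = [-4, 8, 0] / 2 = [-2, 4, 0].
Expanding [1, 1, 0] (x) [2, -2, 3] (x) [-2, 4, 0] reproduces all 27 entries of T, so T = [1, 1, 0] (x) [2, -2, 3] (x) [-2, 4, 0] and rank(T) ≤ 1.
These bounds meet, so rank(T) = 1.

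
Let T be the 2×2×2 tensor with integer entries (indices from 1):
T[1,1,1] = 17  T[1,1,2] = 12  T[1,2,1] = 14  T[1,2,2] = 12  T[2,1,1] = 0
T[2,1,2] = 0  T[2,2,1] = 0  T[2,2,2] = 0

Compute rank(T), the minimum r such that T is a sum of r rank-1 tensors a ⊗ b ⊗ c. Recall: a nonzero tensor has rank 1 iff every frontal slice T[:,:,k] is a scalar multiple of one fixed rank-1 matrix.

2

Lower bound: the mode-3 unfolding of T (rows indexed by k, columns by (i,j) = (1,1), (1,2), (2,1), (2,2)) is [[17, 14, 0, 0], [12, 12, 0, 0]].
There the 2×2 minor on rows k ∈ {1, 2}, columns (i,j) ∈ {(1,1), (1,2)} is det [[17, 14], [12, 12]] = 36 ≠ 0, so this unfolding has rank ≥ 2; CP rank is at least every unfolding rank, so rank(T) ≥ 2. (Unfolding ranks only ever bound the CP rank from below — rank(T) can be strictly larger than all of them — so the matching upper bound has to come from an explicit 2-term decomposition.)
Upper bound — finding two terms. Every mode-1 slice of T is a multiple of one matrix: T[i,:,:] = a[i]·M with a = (1, 0) and M = [[17, 12], [14, 12]] (rows indexed by j, columns by k). So it suffices to write M as a sum of two rank-1 matrices.
Splitting M by its rows (j = 1, 2), M = (1, 0)(17, 12)ᵀ + (0, 1)(14, 12)ᵀ.
Hence T = (1, 0) ⊗ (1, 0) ⊗ (17, 12) + (1, 0) ⊗ (0, 1) ⊗ (14, 12), so rank(T) ≤ 2.
These bounds meet, so rank(T) = 2.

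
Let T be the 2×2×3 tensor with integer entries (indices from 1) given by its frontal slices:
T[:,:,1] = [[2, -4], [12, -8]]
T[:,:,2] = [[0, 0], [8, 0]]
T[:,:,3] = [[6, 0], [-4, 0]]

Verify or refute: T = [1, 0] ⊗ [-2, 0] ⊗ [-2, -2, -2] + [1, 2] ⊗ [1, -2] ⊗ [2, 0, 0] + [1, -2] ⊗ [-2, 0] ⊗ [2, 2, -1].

Reconstruct entrywise from the claimed factors. For example, T[1,1,3] = 6 and Σₗ aₗ[1]bₗ[1]cₗ[3] = (1)·(-2)·(-2) + (1)·(1)·(0) + (1)·(-2)·(-1) = 6; checking all 12 entries, every one matches. The claim holds.

Yes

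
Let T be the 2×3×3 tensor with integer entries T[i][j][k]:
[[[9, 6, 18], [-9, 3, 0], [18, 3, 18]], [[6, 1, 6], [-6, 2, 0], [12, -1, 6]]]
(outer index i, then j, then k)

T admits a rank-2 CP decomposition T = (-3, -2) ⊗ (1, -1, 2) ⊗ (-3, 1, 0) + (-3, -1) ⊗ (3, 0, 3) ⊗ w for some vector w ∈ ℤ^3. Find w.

Subtract the known terms from T to get the rank-1 residual R = (-3, -1) ⊗ (3, 0, 3) ⊗ w, so R[i,j,k] = a[i]·b[j]·w[k]. Pick indices with nonzero a[0]·b[0] = (-3)·(3) = -9. Only the fibre through (0,0,·) is needed: R[0,0,:] = T[0,0,:] − Σₗ aₗ[0]bₗ[0]cₗ = [9, 6, 18] − (-3)·(1)·(-3, 1, 0) = [0, 9, 18]. Then w[k] = R[0,0,k] / -9 for each k, giving w = [0, 9, 18] / -9 = (0, -1, -2).

w = (0, -1, -2)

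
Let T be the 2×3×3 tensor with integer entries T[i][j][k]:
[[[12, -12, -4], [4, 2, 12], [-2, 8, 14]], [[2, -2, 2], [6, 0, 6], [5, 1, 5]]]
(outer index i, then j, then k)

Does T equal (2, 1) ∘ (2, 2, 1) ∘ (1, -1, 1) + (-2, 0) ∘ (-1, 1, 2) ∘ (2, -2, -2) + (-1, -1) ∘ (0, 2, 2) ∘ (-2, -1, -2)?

Reconstruct entry (0,0,0) from the claimed factors: Σₗ aₗ[0]bₗ[0]cₗ[0] = (2)·(2)·(1) + (-2)·(-1)·(2) + (-1)·(0)·(-2) = 8, but T[0,0,0] = 12. The claim is false.

No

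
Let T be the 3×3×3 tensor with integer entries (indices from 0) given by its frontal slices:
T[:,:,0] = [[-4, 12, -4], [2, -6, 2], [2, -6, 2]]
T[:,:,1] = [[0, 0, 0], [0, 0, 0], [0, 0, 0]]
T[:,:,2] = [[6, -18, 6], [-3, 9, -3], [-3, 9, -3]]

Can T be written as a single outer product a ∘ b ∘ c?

If T = a ∘ b ∘ c then every fibre of T is a multiple of the corresponding factor, so read the factors off the fibres through the nonzero entry T[0,0,0] = -4.
The mode-1 fibre T[:,0,0] = [-4, 2, 2] gives a = [2, -1, -1] (primitive direction); the mode-2 fibre T[0,:,0] = [-4, 12, -4] gives b = [1, -3, 1]; then c[k] = T[0,0,k] / (a[0]·b[0]) = [-4, 0, 6] / 2 = [-2, 0, 3].
Expanding [2, -1, -1] ∘ [1, -3, 1] ∘ [-2, 0, 3] reproduces all 27 entries of T, so T = [2, -1, -1] ∘ [1, -3, 1] ∘ [-2, 0, 3] and rank(T) ≤ 1.
Equivalently every frontal slice T[:,:,k] is c[k] times the rank-1 matrix [2, -1, -1] ∘ [1, -3, 1]. So T has rank 1 (it is nonzero).

Yes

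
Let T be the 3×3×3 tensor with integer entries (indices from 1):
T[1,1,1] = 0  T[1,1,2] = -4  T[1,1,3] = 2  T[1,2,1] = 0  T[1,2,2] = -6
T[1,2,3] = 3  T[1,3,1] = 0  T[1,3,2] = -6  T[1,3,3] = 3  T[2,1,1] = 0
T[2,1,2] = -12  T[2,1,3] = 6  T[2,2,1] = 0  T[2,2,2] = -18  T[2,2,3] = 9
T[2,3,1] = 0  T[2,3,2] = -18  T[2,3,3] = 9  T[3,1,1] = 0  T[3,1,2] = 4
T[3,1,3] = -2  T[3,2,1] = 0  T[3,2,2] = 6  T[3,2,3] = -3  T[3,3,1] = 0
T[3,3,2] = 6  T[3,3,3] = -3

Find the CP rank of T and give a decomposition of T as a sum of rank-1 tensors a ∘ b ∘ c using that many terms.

Lower bound: T ≠ 0 (e.g. T[1,1,2] = -4), so rank(T) ≥ 1.
Upper bound: the mode-1 fibre T[:,1,2] = [-4, -12, 4] gives a = [1, 3, -1] (primitive direction); the mode-2 fibre T[1,:,2] = [-4, -6, -6] gives b = [2, 3, 3]; then c[k] = T[1,1,k] / (a[1]·b[1]) = [0, -4, 2] / 2 = [0, -2, 1].
Expanding [1, 3, -1] ∘ [2, 3, 3] ∘ [0, -2, 1] reproduces all 27 entries of T, so T = [1, 3, -1] ∘ [2, 3, 3] ∘ [0, -2, 1] and rank(T) ≤ 1.
These bounds meet, so rank(T) = 1.

rank(T) = 1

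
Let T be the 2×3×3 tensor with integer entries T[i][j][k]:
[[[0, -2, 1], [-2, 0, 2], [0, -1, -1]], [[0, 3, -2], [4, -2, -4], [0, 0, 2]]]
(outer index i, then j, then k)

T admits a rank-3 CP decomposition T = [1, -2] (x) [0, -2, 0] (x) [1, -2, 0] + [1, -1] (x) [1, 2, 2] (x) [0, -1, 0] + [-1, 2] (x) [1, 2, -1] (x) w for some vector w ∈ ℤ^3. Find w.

Subtract the known terms from T to get the rank-1 residual R = [-1, 2] (x) [1, 2, -1] (x) w, so R[i,j,k] = a[i]·b[j]·w[k]. Pick indices with nonzero a[0]·b[0] = (-1)·(1) = -1. Only the fibre through (0,0,·) is needed: R[0,0,:] = T[0,0,:] − Σₗ aₗ[0]bₗ[0]cₗ = [0, -2, 1] − (1)·(0)·[1, -2, 0] − (1)·(1)·[0, -1, 0] = [0, -1, 1]. Then w[k] = R[0,0,k] / -1 for each k, giving w = [0, -1, 1] / -1 = [0, 1, -1].

w = [0, 1, -1]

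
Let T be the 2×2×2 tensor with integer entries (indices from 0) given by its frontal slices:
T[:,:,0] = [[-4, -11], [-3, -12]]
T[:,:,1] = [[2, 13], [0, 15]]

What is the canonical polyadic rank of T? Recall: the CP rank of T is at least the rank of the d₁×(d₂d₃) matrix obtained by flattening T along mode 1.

2

Lower bound: the mode-2 unfolding of T (rows indexed by j, columns by (i,k) = (0,0), (0,1), (1,0), (1,1)) is [[-4, 2, -3, 0], [-11, 13, -12, 15]].
There the 2×2 minor on rows j ∈ {0, 1}, columns (i,k) ∈ {(0,0), (0,1)} is det [[-4, 2], [-11, 13]] = -30 ≠ 0, so this unfolding has rank ≥ 2; CP rank is at least every unfolding rank, so rank(T) ≥ 2. (This is only a lower bound: in general the CP rank may exceed every unfolding rank, so we still need to exhibit 2 rank-1 terms summing to T.)
Upper bound — finding two terms. Write S_k = T[:,:,k] for the frontal slices: S₀ = [[-4, -11], [-3, -12]], S₁ = [[2, 13], [0, 15]].
If T = a₁ ⊗ b₁ ⊗ c₁ + a₂ ⊗ b₂ ⊗ c₂ then each S_k = c₁[k]·a₁b₁ᵀ + c₂[k]·a₂b₂ᵀ. S₀ and S₁ are linearly independent, so a₁b₁ᵀ and a₂b₂ᵀ must span the same plane of matrices: they are the rank-1 matrices of the form x·S₀ + y·S₁.
det(x·S₀ + y·S₁) is 15·x² − 45·xy + 30·y² = 15·(x − 2·y)(x − y), vanishing at (x:y) = (2:1) and (1:1).
M₁ = 2·S₀ + S₁ = [[-6, -9], [-6, -9]] = (-3)·[1, 1][2, 3]ᵀ and M₂ = S₀ + S₁ = [[-2, 2], [-3, 3]] = −[2, 3][1, -1]ᵀ, so take a₁ = [1, 1], b₁ = [2, 3], a₂ = [2, 3], b₂ = [1, -1].
Each slice is an integer combination of E₁ = a₁b₁ᵀ and E₂ = a₂b₂ᵀ: S₀ = −3·E₁ + E₂, S₁ = 3·E₁ − 2·E₂; reading off coefficients, c₁ = [-3, 3] and c₂ = [1, -2].
Hence T = [1, 1] ⊗ [2, 3] ⊗ [-3, 3] + [2, 3] ⊗ [1, -1] ⊗ [1, -2], so rank(T) ≤ 2.
These bounds meet, so rank(T) = 2.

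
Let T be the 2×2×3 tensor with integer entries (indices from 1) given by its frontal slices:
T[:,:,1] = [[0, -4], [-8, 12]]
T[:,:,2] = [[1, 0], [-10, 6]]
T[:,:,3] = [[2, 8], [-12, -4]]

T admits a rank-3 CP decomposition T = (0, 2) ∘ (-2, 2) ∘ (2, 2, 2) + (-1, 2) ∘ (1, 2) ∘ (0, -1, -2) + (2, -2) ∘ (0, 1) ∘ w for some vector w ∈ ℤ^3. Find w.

Subtract the known terms from T to get the rank-1 residual R = (2, -2) ∘ (0, 1) ∘ w, so R[i,j,k] = a[i]·b[j]·w[k]. Pick indices with nonzero a[1]·b[2] = (2)·(1) = 2. Only the fibre through (1,2,·) is needed: R[1,2,:] = T[1,2,:] − Σₗ aₗ[1]bₗ[2]cₗ = [-4, 0, 8] − (0)·(2)·(2, 2, 2) − (-1)·(2)·(0, -1, -2) = [-4, -2, 4]. Then w[k] = R[1,2,k] / 2 for each k, giving w = [-4, -2, 4] / 2 = (-2, -1, 2).

w = (-2, -1, 2)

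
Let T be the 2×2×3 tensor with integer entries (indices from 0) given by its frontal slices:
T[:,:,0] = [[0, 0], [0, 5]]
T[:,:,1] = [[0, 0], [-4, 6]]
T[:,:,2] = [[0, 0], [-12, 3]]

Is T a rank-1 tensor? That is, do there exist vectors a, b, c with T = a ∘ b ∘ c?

No

The mode-3 unfolding of T (rows indexed by k, columns by (i,j) = (0,0), (0,1), (1,0), (1,1)) is [[0, 0, 0, 5], [0, 0, -4, 6], [0, 0, -12, 3]].
There the 2×2 minor on rows k ∈ {0, 1}, columns (i,j) ∈ {(1,0), (1,1)} is det [[0, 5], [-4, 6]] = 20 ≠ 0, so this unfolding has rank ≥ 2; CP rank is at least every unfolding rank, so rank(T) ≥ 2.
In particular rank(T) ≥ 2 > 1, so T is not rank-1.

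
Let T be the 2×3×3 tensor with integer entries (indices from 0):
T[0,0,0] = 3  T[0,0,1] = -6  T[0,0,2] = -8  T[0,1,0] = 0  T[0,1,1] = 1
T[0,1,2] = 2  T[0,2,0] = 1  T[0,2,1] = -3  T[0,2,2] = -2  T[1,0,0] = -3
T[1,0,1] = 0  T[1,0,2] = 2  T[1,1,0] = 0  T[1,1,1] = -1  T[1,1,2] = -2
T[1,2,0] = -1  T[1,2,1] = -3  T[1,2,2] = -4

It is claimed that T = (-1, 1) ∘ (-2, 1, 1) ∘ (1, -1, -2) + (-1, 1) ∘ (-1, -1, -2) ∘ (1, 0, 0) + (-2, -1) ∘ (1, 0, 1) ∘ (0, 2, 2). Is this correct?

Reconstruct entrywise from the claimed factors. For example, T[0,1,0] = 0 and Σₗ aₗ[0]bₗ[1]cₗ[0] = (-1)·(1)·(1) + (-1)·(-1)·(1) + (-2)·(0)·(0) = 0; checking all 18 entries, every one matches. The claim holds.

Yes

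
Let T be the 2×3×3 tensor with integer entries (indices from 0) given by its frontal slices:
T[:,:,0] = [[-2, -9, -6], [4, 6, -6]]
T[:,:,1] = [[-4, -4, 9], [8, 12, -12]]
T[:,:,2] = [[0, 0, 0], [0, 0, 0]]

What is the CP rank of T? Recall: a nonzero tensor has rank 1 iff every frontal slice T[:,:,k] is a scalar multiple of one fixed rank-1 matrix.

2

Lower bound: the mode-1 unfolding of T (rows indexed by i, columns by (j,k) = (0,0), (0,1), (0,2), (1,0), (1,1), (1,2), (2,0), (2,1), (2,2)) is [[-2, -4, 0, -9, -4, 0, -6, 9, 0], [4, 8, 0, 6, 12, 0, -6, -12, 0]].
There the 2×2 minor on rows i ∈ {0, 1}, columns (j,k) ∈ {(0,0), (1,0)} is det [[-2, -9], [4, 6]] = 24 ≠ 0, so this unfolding has rank ≥ 2; CP rank is at least every unfolding rank, so rank(T) ≥ 2. (Unfolding ranks only ever bound the CP rank from below — rank(T) can be strictly larger than all of them — so the matching upper bound has to come from an explicit 2-term decomposition.)
Upper bound — finding two terms. Write S_k = T[:,:,k] for the frontal slices: S₀ = [[-2, -9, -6], [4, 6, -6]], S₁ = [[-4, -4, 9], [8, 12, -12]], S₂ = [[0, 0, 0], [0, 0, 0]].
If T = a₁ ⊗ b₁ ⊗ c₁ + a₂ ⊗ b₂ ⊗ c₂ then each S_k = c₁[k]·a₁b₁ᵀ + c₂[k]·a₂b₂ᵀ. S₀ and S₁ are linearly independent, so a₁b₁ᵀ and a₂b₂ᵀ must span the same plane of matrices: they are the rank-1 matrices of the form x·S₀ + y·S₁.
The 2×2 minor of x·S₀ + y·S₁ on rows {0,1}, columns {0,1} is 24·x² + 40·xy − 16·y² = 8·(x + 2·y)(3·x − y), vanishing at (x:y) = (2:-1) and (1:3).
M₁ = 2·S₀ − S₁ = [[0, -14, -21], [0, 0, 0]] = (-7)·[1, 0][0, 2, 3]ᵀ and M₂ = S₀ + 3·S₁ = [[-14, -21, 21], [28, 42, -42]] = (-7)·[1, -2][2, 3, -3]ᵀ, so take a₁ = [1, 0], b₁ = [0, 2, 3], a₂ = [1, -2], b₂ = [2, 3, -3].
Each slice is an integer combination of E₁ = a₁b₁ᵀ and E₂ = a₂b₂ᵀ: S₀ = −3·E₁ − E₂, S₁ = E₁ − 2·E₂, S₂ = 0; reading off coefficients, c₁ = [-3, 1, 0] and c₂ = [-1, -2, 0].
Hence T = [1, 0] ⊗ [0, 2, 3] ⊗ [-3, 1, 0] + [1, -2] ⊗ [2, 3, -3] ⊗ [-1, -2, 0], so rank(T) ≤ 2.
These bounds meet, so rank(T) = 2.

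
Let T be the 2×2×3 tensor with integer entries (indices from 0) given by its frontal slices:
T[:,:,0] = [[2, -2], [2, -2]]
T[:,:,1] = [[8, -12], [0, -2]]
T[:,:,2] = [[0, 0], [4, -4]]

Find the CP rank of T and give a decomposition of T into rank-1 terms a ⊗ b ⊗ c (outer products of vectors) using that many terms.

rank(T) = 3

Lower bound: the mode-3 unfolding of T (rows indexed by k, columns by (i,j) = (0,0), (0,1), (1,0), (1,1)) is [[2, -2, 2, -2], [8, -12, 0, -2], [0, 0, 4, -4]].
There the 3×3 minor on rows k ∈ {0, 1, 2}, columns (i,j) ∈ {(0,0), (0,1), (1,0)} is det [[2, -2, 2], [8, -12, 0], [0, 0, 4]] = -32 ≠ 0, so this unfolding has rank ≥ 3; CP rank is at least every unfolding rank, so rank(T) ≥ 3. (Unfolding ranks only ever bound the CP rank from below — rank(T) can be strictly larger than all of them — so the matching upper bound has to come from an explicit 3-term decomposition.)
Upper bound: T is a sum of 3 rank-1 terms, T = [1, -1] ⊗ [1, -1] ⊗ [0, 4, -2] + [1, 1] ⊗ [1, -1] ⊗ [2, 4, 2] + [2, 1] ⊗ [0, 1] ⊗ [0, -2, 0] (written with every a and b primitive with positive leading entry and the scale carried by c; CP decompositions are not unique, and this one is verified by expanding entrywise), so rank(T) ≤ 3.
These bounds meet, so rank(T) = 3.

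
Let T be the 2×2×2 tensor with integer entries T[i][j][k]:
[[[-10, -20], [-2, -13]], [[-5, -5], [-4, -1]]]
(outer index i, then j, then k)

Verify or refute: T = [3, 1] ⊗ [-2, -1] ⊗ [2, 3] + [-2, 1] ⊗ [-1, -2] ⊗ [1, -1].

Yes

Reconstruct entrywise from the claimed factors. For example, T[0,1,1] = -13 and Σₗ aₗ[0]bₗ[1]cₗ[1] = (3)·(-1)·(3) + (-2)·(-2)·(-1) = -13; checking all 8 entries, every one matches. The claim holds.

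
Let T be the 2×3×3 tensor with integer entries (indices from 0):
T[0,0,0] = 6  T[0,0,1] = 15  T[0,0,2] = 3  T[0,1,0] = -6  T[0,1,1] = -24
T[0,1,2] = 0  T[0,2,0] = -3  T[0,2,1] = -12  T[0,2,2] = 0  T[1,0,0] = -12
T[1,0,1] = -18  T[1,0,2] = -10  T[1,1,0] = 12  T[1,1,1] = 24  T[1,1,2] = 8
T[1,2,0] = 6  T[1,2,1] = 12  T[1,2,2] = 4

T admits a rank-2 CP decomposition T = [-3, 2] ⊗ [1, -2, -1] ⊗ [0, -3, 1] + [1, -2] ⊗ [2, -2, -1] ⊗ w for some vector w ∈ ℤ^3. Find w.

w = [3, 3, 3]

Subtract the known terms from T to get the rank-1 residual R = [1, -2] ⊗ [2, -2, -1] ⊗ w, so R[i,j,k] = a[i]·b[j]·w[k]. Pick indices with nonzero a[0]·b[0] = (1)·(2) = 2. Only the fibre through (0,0,·) is needed: R[0,0,:] = T[0,0,:] − Σₗ aₗ[0]bₗ[0]cₗ = [6, 15, 3] − (-3)·(1)·[0, -3, 1] = [6, 6, 6]. Then w[k] = R[0,0,k] / 2 for each k, giving w = [6, 6, 6] / 2 = [3, 3, 3].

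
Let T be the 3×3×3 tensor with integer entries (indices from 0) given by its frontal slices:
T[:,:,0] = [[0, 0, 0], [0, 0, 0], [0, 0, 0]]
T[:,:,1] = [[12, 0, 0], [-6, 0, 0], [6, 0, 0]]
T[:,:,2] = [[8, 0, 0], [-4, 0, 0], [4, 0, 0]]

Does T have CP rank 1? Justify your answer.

Yes

If T = a ⊗ b ⊗ c then every fibre of T is a multiple of the corresponding factor, so read the factors off the fibres through the nonzero entry T[0,0,1] = 12.
The mode-1 fibre T[:,0,1] = [12, -6, 6] gives a = [2, -1, 1] (primitive direction); the mode-2 fibre T[0,:,1] = [12, 0, 0] gives b = [1, 0, 0]; then c[k] = T[0,0,k] / (a[0]·b[0]) = [0, 12, 8] / 2 = [0, 6, 4].
Expanding [2, -1, 1] ⊗ [1, 0, 0] ⊗ [0, 6, 4] reproduces all 27 entries of T, so T = [2, -1, 1] ⊗ [1, 0, 0] ⊗ [0, 6, 4] and rank(T) ≤ 1.
Equivalently every frontal slice T[:,:,k] is c[k] times the rank-1 matrix [2, -1, 1] ⊗ [1, 0, 0]. So T has rank 1 (it is nonzero).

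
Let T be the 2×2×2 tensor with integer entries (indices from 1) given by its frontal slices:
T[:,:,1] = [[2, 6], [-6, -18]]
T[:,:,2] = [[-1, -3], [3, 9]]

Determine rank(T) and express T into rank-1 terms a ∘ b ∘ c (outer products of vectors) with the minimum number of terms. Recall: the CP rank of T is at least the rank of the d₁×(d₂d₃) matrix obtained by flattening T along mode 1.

Lower bound: T ≠ 0 (e.g. T[1,1,1] = 2), so rank(T) ≥ 1.
Upper bound: if T = a ∘ b ∘ c then every fibre of T is a multiple of the corresponding factor, so read the factors off the fibres through the nonzero entry T[1,1,1] = 2.
The mode-1 fibre T[:,1,1] = [2, -6] gives a = (1, -3) (primitive direction); the mode-2 fibre T[1,:,1] = [2, 6] gives b = (1, 3); then c[k] = T[1,1,k] / (a[1]·b[1]) = [2, -1] / 1 = (2, -1).
Expanding (1, -3) ∘ (1, 3) ∘ (2, -1) reproduces all 8 entries of T, so T = (1, -3) ∘ (1, 3) ∘ (2, -1) and rank(T) ≤ 1.
These bounds meet, so rank(T) = 1.

rank(T) = 1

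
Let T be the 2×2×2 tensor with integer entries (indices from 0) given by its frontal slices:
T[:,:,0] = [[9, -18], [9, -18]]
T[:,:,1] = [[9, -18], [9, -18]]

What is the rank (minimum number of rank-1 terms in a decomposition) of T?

1

Lower bound: T ≠ 0 (e.g. T[0,0,0] = 9), so rank(T) ≥ 1.
Upper bound: if T = a (x) b (x) c then every fibre of T is a multiple of the corresponding factor, so read the factors off the fibres through the nonzero entry T[0,0,0] = 9.
The mode-1 fibre T[:,0,0] = [9, 9] gives a = [1, 1] (primitive direction); the mode-2 fibre T[0,:,0] = [9, -18] gives b = [1, -2]; then c[k] = T[0,0,k] / (a[0]·b[0]) = [9, 9] / 1 = [9, 9].
Expanding [1, 1] (x) [1, -2] (x) [9, 9] reproduces all 8 entries of T, so T = [1, 1] (x) [1, -2] (x) [9, 9] and rank(T) ≤ 1.
These bounds meet, so rank(T) = 1.
Check entry T[1,1,1] = -18: (1)·(-2)·(9) = -18.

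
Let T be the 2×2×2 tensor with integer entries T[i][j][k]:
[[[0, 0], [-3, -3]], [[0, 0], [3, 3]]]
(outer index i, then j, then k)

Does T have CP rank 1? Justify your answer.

Yes

If T = a (x) b (x) c then every fibre of T is a multiple of the corresponding factor, so read the factors off the fibres through the nonzero entry T[0,1,0] = -3.
The mode-1 fibre T[:,1,0] = [-3, 3] gives a = (1, -1) (primitive direction); the mode-2 fibre T[0,:,0] = [0, -3] gives b = (0, 1); then c[k] = T[0,1,k] / (a[0]·b[1]) = [-3, -3] / 1 = (-3, -3).
Expanding (1, -1) (x) (0, 1) (x) (-3, -3) reproduces all 8 entries of T, so T = (1, -1) (x) (0, 1) (x) (-3, -3) and rank(T) ≤ 1.
Equivalently every frontal slice T[:,:,k] is c[k] times the rank-1 matrix (1, -1) (x) (0, 1). So T has rank 1 (it is nonzero).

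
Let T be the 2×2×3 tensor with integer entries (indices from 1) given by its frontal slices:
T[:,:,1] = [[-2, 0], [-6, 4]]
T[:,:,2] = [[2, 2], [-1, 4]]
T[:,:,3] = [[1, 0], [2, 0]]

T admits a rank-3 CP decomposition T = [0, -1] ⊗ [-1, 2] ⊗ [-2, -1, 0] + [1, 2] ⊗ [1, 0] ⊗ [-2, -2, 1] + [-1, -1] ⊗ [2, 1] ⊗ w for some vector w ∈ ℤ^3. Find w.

Subtract the known terms from T to get the rank-1 residual R = [-1, -1] ⊗ [2, 1] ⊗ w, so R[i,j,k] = a[i]·b[j]·w[k]. Pick indices with nonzero a[1]·b[1] = (-1)·(2) = -2. Only the fibre through (1,1,·) is needed: R[1,1,:] = T[1,1,:] − Σₗ aₗ[1]bₗ[1]cₗ = [-2, 2, 1] − (0)·(-1)·[-2, -1, 0] − (1)·(1)·[-2, -2, 1] = [0, 4, 0]. Then w[k] = R[1,1,k] / -2 for each k, giving w = [0, 4, 0] / -2 = [0, -2, 0].

w = [0, -2, 0]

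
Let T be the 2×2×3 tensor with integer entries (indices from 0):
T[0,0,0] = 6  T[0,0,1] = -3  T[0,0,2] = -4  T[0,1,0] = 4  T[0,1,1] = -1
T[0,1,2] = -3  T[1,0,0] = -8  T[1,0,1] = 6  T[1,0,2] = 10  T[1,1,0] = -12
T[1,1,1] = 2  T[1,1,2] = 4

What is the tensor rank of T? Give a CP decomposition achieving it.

Lower bound: the mode-3 unfolding of T (rows indexed by k, columns by (i,j) = (0,0), (0,1), (1,0), (1,1)) is [[6, 4, -8, -12], [-3, -1, 6, 2], [-4, -3, 10, 4]].
There the 3×3 minor on rows k ∈ {0, 1, 2}, columns (i,j) ∈ {(0,0), (0,1), (1,0)} is det [[6, 4, -8], [-3, -1, 6], [-4, -3, 10]] = 32 ≠ 0, so this unfolding has rank ≥ 3; CP rank is at least every unfolding rank, so rank(T) ≥ 3. (This is only a lower bound: in general the CP rank may exceed every unfolding rank, so we still need to exhibit 3 rank-1 terms summing to T.)
Upper bound: T is a sum of 3 rank-1 terms, T = [0, 1] ⊗ [1, -1] ⊗ [4, 0, 2] + [1, -2] ⊗ [1, 1] ⊗ [2, 1, -2] + [1, -2] ⊗ [2, 1] ⊗ [2, -2, -1] (one valid choice — decompositions are not unique — normalised so each a, b is primitive with positive first nonzero entry; check it by expanding all entries), so rank(T) ≤ 3.
These bounds meet, so rank(T) = 3.
Check entry T[1,0,2] = 10: (1)·(1)·(2) + (-2)·(1)·(-2) + (-2)·(2)·(-1) = 10.

rank(T) = 3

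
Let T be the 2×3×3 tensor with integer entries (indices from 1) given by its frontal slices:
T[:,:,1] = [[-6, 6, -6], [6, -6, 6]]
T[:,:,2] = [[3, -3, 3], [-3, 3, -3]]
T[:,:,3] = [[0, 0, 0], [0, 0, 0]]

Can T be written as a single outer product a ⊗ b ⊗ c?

Yes

If T = a ⊗ b ⊗ c then every fibre of T is a multiple of the corresponding factor, so read the factors off the fibres through the nonzero entry T[1,1,1] = -6.
The mode-1 fibre T[:,1,1] = [-6, 6] gives a = [1, -1] (primitive direction); the mode-2 fibre T[1,:,1] = [-6, 6, -6] gives b = [1, -1, 1]; then c[k] = T[1,1,k] / (a[1]·b[1]) = [-6, 3, 0] / 1 = [-6, 3, 0].
Expanding [1, -1] ⊗ [1, -1, 1] ⊗ [-6, 3, 0] reproduces all 18 entries of T, so T = [1, -1] ⊗ [1, -1, 1] ⊗ [-6, 3, 0] and rank(T) ≤ 1.
Equivalently every frontal slice T[:,:,k] is c[k] times the rank-1 matrix [1, -1] ⊗ [1, -1, 1]. So T has rank 1 (it is nonzero).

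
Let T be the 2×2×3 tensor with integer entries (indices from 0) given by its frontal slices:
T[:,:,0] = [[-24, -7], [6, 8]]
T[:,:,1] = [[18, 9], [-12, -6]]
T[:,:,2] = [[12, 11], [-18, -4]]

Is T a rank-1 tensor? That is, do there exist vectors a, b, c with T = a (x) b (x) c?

No

The mode-3 unfolding of T (rows indexed by k, columns by (i,j) = (0,0), (0,1), (1,0), (1,1)) is [[-24, -7, 6, 8], [18, 9, -12, -6], [12, 11, -18, -4]].
There the 2×2 minor on rows k ∈ {0, 1}, columns (i,j) ∈ {(0,0), (0,1)} is det [[-24, -7], [18, 9]] = -90 ≠ 0, so this unfolding has rank ≥ 2; CP rank is at least every unfolding rank, so rank(T) ≥ 2.
In particular rank(T) ≥ 2 > 1, so T is not rank-1.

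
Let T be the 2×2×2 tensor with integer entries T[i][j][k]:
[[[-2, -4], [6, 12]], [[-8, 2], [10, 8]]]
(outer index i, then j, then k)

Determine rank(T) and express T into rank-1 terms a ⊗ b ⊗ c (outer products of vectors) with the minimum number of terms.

rank(T) = 2

Lower bound: the mode-2 unfolding of T (rows indexed by j, columns by (i,k) = (0,0), (0,1), (1,0), (1,1)) is [[-2, -4, -8, 2], [6, 12, 10, 8]].
There the 2×2 minor on rows j ∈ {0, 1}, columns (i,k) ∈ {(0,0), (1,0)} is det [[-2, -8], [6, 10]] = 28 ≠ 0, so this unfolding has rank ≥ 2; CP rank is at least every unfolding rank, so rank(T) ≥ 2. (Flattening ranks never certify an upper bound on CP rank; for that we must actually write T with 2 rank-1 terms.)
Upper bound — finding two terms. Write S_k = T[:,:,k] for the frontal slices: S₀ = [[-2, 6], [-8, 10]], S₁ = [[-4, 12], [2, 8]].
If T = a₁ ⊗ b₁ ⊗ c₁ + a₂ ⊗ b₂ ⊗ c₂ then each S_k = c₁[k]·a₁b₁ᵀ + c₂[k]·a₂b₂ᵀ. S₀ and S₁ are linearly independent, so a₁b₁ᵀ and a₂b₂ᵀ must span the same plane of matrices: they are the rank-1 matrices of the form x·S₀ + y·S₁.
det(x·S₀ + y·S₁) is 28·x² + 28·xy − 56·y² = 28·(x + 2·y)(x − y), vanishing at (x:y) = (2:-1) and (1:1).
M₁ = 2·S₀ − S₁ = [[0, 0], [-18, 12]] = (-6)·[0, 1][3, -2]ᵀ and M₂ = S₀ + S₁ = [[-6, 18], [-6, 18]] = (-6)·[1, 1][1, -3]ᵀ, so take a₁ = [0, 1], b₁ = [3, -2], a₂ = [1, 1], b₂ = [1, -3].
Each slice is an integer combination of E₁ = a₁b₁ᵀ and E₂ = a₂b₂ᵀ: S₀ = −2·E₁ − 2·E₂, S₁ = 2·E₁ − 4·E₂; reading off coefficients, c₁ = [-2, 2] and c₂ = [-2, -4].
Hence T = [0, 1] ⊗ [3, -2] ⊗ [-2, 2] + [1, 1] ⊗ [1, -3] ⊗ [-2, -4], so rank(T) ≤ 2.
These bounds meet, so rank(T) = 2.
Check entry T[1,0,1] = 2: (1)·(3)·(2) + (1)·(1)·(-4) = 2.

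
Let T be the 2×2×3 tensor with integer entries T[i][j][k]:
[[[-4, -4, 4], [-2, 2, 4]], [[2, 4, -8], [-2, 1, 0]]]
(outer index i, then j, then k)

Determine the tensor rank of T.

3

Lower bound: the mode-3 unfolding of T (rows indexed by k, columns by (i,j) = (0,0), (0,1), (1,0), (1,1)) is [[-4, -2, 2, -2], [-4, 2, 4, 1], [4, 4, -8, 0]].
There the 3×3 minor on rows k ∈ {0, 1, 2}, columns (i,j) ∈ {(0,0), (0,1), (1,0)} is det [[-4, -2, 2], [-4, 2, 4], [4, 4, -8]] = 112 ≠ 0, so this unfolding has rank ≥ 3; CP rank is at least every unfolding rank, so rank(T) ≥ 3. (This is only a lower bound: in general the CP rank may exceed every unfolding rank, so we still need to exhibit 3 rank-1 terms summing to T.)
Upper bound: T is a sum of 3 rank-1 terms, T = [0, 1] ∘ [2, 1] ∘ [-1, 0, -2] + [1, -1] ∘ [1, 0] ∘ [-4, -4, 4] + [2, 1] ∘ [0, 1] ∘ [-1, 1, 2] (written with every a and b primitive with positive leading entry and the scale carried by c; CP decompositions are not unique, and this one is verified by expanding entrywise), so rank(T) ≤ 3.
These bounds meet, so rank(T) = 3.
Check entry T[0,1,0] = -2: (0)·(1)·(-1) + (1)·(0)·(-4) + (2)·(1)·(-1) = -2.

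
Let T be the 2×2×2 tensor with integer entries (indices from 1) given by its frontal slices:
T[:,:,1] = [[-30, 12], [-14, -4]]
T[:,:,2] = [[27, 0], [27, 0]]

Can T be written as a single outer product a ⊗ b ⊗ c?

No

The mode-2 unfolding of T (rows indexed by j, columns by (i,k) = (1,1), (1,2), (2,1), (2,2)) is [[-30, 27, -14, 27], [12, 0, -4, 0]].
There the 2×2 minor on rows j ∈ {1, 2}, columns (i,k) ∈ {(1,1), (1,2)} is det [[-30, 27], [12, 0]] = -324 ≠ 0, so this unfolding has rank ≥ 2; CP rank is at least every unfolding rank, so rank(T) ≥ 2.
In particular rank(T) ≥ 2 > 1, so T is not rank-1.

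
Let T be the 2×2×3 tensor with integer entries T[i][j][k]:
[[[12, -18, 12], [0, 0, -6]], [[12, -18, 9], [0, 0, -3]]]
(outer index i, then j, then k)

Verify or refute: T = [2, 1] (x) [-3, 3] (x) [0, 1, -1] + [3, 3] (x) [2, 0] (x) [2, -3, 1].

No

Reconstruct entry (0,0,1) from the claimed factors: Σₗ aₗ[0]bₗ[0]cₗ[1] = (2)·(-3)·(1) + (3)·(2)·(-3) = -24, but T[0,0,1] = -18. The claim is false.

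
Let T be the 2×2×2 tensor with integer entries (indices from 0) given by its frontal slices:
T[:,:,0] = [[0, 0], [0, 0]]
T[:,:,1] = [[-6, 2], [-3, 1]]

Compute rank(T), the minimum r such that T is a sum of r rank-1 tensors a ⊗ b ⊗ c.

1

Lower bound: T ≠ 0 (e.g. T[0,0,1] = -6), so rank(T) ≥ 1.
Upper bound: the mode-1 fibre T[:,0,1] = [-6, -3] gives a = [2, 1] (primitive direction); the mode-2 fibre T[0,:,1] = [-6, 2] gives b = [3, -1]; then c[k] = T[0,0,k] / (a[0]·b[0]) = [0, -6] / 6 = [0, -1].
Expanding [2, 1] ⊗ [3, -1] ⊗ [0, -1] reproduces all 8 entries of T, so T = [2, 1] ⊗ [3, -1] ⊗ [0, -1] and rank(T) ≤ 1.
These bounds meet, so rank(T) = 1.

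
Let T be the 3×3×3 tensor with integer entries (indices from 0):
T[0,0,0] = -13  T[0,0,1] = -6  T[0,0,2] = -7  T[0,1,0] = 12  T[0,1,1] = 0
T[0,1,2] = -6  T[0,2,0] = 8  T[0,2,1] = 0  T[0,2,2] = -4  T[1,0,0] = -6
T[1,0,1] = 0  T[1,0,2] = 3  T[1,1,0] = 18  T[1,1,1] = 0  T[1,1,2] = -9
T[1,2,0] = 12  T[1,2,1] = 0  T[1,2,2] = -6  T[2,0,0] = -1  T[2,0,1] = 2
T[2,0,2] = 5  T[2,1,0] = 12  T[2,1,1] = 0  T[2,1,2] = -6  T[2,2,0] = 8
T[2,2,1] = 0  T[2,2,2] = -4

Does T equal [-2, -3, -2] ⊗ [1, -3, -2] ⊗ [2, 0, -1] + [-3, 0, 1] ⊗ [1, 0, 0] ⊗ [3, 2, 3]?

Yes

Reconstruct entrywise from the claimed factors. For example, T[2,2,0] = 8 and Σₗ aₗ[2]bₗ[2]cₗ[0] = (-2)·(-2)·(2) + (1)·(0)·(3) = 8; checking all 27 entries, every one matches. The claim holds.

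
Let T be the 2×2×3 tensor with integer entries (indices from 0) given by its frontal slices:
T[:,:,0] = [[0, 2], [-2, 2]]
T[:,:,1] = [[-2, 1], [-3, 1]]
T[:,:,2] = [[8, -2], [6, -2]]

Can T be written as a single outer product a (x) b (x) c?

The mode-3 unfolding of T (rows indexed by k, columns by (i,j) = (0,0), (0,1), (1,0), (1,1)) is [[0, 2, -2, 2], [-2, 1, -3, 1], [8, -2, 6, -2]].
There the 3×3 minor on rows k ∈ {0, 1, 2}, columns (i,j) ∈ {(0,0), (0,1), (1,0)} is det [[0, 2, -2], [-2, 1, -3], [8, -2, 6]] = -16 ≠ 0, so this unfolding has rank ≥ 3; CP rank is at least every unfolding rank, so rank(T) ≥ 3.
In particular rank(T) ≥ 3 > 1, so T is not rank-1.

No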